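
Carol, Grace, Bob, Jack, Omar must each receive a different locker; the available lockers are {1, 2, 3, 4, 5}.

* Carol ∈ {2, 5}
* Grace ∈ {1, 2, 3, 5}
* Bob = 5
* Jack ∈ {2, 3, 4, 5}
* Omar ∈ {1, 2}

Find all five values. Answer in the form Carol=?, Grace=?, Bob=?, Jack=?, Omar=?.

Bob's domain is down to {5}, so Bob = 5. So Carol, Grace, Jack can't be 5.
Carol must be 2 (only option left). Remove 2 from Grace, Jack, Omar.
Omar has just one choice, so Omar = 1. Remove 1 from Grace.
Grace's domain is down to {3}, so Grace = 3. Eliminate 3 elsewhere: Jack.
Jack has just one choice, so Jack = 4.

Carol=2, Grace=3, Bob=5, Jack=4, Omar=1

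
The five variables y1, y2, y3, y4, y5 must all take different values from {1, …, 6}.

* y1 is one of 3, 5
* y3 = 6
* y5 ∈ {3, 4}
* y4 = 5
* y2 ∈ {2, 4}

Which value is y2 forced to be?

y3 must be 6 (only option left).
y4's domain is down to {5}, so y4 = 5. Remove 5 from y1.
y1 has just one choice, so y1 = 3. Eliminate 3 elsewhere: y5.
y5's domain is down to {4}, so y5 = 4. Strike 4 from y2.
So y2 = 2.

2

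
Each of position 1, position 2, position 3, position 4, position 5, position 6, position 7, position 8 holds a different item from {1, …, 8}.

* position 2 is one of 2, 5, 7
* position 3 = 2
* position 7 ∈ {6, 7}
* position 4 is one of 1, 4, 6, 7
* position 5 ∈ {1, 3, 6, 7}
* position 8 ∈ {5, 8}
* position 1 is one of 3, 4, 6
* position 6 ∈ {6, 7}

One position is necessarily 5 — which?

position 3 must be 2 (only option left). Strike 2 from position 2.
The 7 still-open variables together cover exactly {1, 3, 4, 5, 6, 7, 8} — 7 values for 7 variables — and 8 appears only in position 8's list, so position 8 = 8.
The 6 still-open variables together cover exactly {1, 3, 4, 5, 6, 7} — 6 values for 6 variables — and 5 appears only in position 2's list, so position 2 = 5.

position 2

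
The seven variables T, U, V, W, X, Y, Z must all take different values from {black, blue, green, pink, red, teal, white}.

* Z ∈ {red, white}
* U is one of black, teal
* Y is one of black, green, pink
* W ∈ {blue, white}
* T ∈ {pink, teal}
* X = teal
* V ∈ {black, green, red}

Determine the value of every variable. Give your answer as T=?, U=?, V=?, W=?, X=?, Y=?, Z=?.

T=pink, U=black, V=red, W=blue, X=teal, Y=green, Z=white

X's domain is down to {teal}, so X = teal. So T, U can't be teal.
That leaves T = pink. Strike pink from Y.
U must be black (only option left). Strike black from V, Y.
That leaves Y = green. Eliminate green elsewhere: V.
V must be red (only option left). Eliminate red elsewhere: Z.
Z must be white (only option left). So W can't be white.
W must be blue (only option left).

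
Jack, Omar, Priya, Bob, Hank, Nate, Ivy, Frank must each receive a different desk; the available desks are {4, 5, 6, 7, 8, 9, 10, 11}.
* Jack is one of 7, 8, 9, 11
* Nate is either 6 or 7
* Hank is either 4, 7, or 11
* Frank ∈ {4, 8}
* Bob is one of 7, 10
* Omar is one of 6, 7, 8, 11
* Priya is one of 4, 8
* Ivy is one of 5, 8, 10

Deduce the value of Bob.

10

The 8 variables together cover exactly {4, 5, 6, 7, 8, 9, 10, 11} — 8 values for 8 variables — and 5 appears only in Ivy's list, so Ivy = 5.
The 7 still-open variables draw from only 7 values {4, 6, 7, 8, 9, 10, 11}, so each is used; only Jack can be 9, hence Jack = 9.
The 6 still-open variables together cover exactly {4, 6, 7, 8, 10, 11} — 6 values for 6 variables — and 10 appears only in Bob's list, so Bob = 10.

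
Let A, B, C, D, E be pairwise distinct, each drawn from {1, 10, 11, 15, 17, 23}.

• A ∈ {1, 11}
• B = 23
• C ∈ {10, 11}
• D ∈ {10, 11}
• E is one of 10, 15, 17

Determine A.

B must be 23 (only option left).
C and D share exactly the 2 values {10, 11}; by pigeonhole those values go to them, so strike 10, 11 from A, E.
So A = 1.

1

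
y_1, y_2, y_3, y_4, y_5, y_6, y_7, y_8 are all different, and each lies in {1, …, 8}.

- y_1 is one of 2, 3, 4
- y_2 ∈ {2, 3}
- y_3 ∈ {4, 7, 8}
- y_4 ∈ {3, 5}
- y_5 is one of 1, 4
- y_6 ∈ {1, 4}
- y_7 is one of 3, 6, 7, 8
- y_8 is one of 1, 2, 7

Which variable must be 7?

The 8 variables draw from only 8 values {1, 2, 3, 4, 5, 6, 7, 8}, so each is used; only y_4 can be 5, hence y_4 = 5.
The 7 still-open variables together cover exactly {1, 2, 3, 4, 6, 7, 8} — 7 values for 7 variables — and 6 appears only in y_7's list, so y_7 = 6.
The 6 still-open variables together cover exactly {1, 2, 3, 4, 7, 8} — 6 values for 6 variables — and 8 appears only in y_3's list, so y_3 = 8.
The 5 still-open variables together cover exactly {1, 2, 3, 4, 7} — 5 values for 5 variables — and 7 appears only in y_8's list, so y_8 = 7.

y_8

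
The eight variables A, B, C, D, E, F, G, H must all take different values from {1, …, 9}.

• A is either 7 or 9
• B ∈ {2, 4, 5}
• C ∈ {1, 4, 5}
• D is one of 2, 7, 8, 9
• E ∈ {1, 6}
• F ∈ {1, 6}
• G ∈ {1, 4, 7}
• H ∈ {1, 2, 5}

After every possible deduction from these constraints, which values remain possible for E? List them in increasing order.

1, 6

The 8 variables draw from only 8 values {1, 2, 4, 5, 6, 7, 8, 9}, so each is used; only D can be 8, hence D = 8.
Among the 7 still-open variables, 9 fits only A (and all 7 values in {1, 2, 4, 5, 6, 7, 9} must be used), so A = 9.
Among the 6 still-open variables, 7 fits only G (and all 6 values in {1, 2, 4, 5, 6, 7} must be used), so G = 7.
E and F between them cover only {1, 6} — a naked pair. Remove those values from C, H.
No further eliminations apply; E can still be any of 1, 6.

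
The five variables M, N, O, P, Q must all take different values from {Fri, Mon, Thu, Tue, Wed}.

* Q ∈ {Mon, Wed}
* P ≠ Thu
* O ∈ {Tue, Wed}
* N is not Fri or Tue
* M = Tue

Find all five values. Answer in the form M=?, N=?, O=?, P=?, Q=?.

M=Tue, N=Thu, O=Wed, P=Fri, Q=Mon

M must be Tue (only option left). So O, P can't be Tue.
That leaves O = Wed. Strike Wed from N, P, Q.
Q has just one choice, so Q = Mon. Eliminate Mon elsewhere: N, P.
N has just one choice, so N = Thu.
P must be Fri (only option left).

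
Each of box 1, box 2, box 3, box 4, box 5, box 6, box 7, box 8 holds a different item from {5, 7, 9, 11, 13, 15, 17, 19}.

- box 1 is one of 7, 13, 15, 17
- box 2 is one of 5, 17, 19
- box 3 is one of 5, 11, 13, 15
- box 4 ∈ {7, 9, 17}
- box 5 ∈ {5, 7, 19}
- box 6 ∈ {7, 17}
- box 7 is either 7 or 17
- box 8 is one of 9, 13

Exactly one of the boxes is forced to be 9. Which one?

The 8 variables together cover exactly {5, 7, 9, 11, 13, 15, 17, 19} — 8 values for 8 variables — and 11 appears only in box 3's list, so box 3 = 11.
Among the 7 still-open variables, 15 fits only box 1 (and all 7 values in {5, 7, 9, 13, 15, 17, 19} must be used), so box 1 = 15.
The 6 still-open variables draw from only 6 values {5, 7, 9, 13, 17, 19}, so each is used; only box 8 can be 13, hence box 8 = 13.
Among the 5 still-open variables, 9 fits only box 4 (and all 5 values in {5, 7, 9, 17, 19} must be used), so box 4 = 9.

box 4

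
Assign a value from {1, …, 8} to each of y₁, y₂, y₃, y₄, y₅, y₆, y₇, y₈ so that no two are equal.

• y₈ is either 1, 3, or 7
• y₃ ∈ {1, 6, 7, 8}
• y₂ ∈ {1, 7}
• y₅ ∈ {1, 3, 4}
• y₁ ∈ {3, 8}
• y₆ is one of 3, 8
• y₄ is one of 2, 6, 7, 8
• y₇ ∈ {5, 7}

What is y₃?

The 8 variables together cover exactly {1, 2, 3, 4, 5, 6, 7, 8} — 8 values for 8 variables — and 2 appears only in y₄'s list, so y₄ = 2.
Among the 7 still-open variables, 4 fits only y₅ (and all 7 values in {1, 3, 4, 5, 6, 7, 8} must be used), so y₅ = 4.
The 6 still-open variables draw from only 6 values {1, 3, 5, 6, 7, 8}, so each is used; only y₇ can be 5, hence y₇ = 5.
The 5 still-open variables together cover exactly {1, 3, 6, 7, 8} — 5 values for 5 variables — and 6 appears only in y₃'s list, so y₃ = 6.

6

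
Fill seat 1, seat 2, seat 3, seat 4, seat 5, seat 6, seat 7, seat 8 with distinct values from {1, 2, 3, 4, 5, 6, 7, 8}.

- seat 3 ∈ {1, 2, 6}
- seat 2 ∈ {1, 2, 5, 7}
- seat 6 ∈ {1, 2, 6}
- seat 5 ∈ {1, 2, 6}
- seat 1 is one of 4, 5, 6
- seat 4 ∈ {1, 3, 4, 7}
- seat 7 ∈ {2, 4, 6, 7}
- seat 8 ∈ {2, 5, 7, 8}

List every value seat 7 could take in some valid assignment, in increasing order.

The 8 variables together cover exactly {1, 2, 3, 4, 5, 6, 7, 8} — 8 values for 8 variables — and 3 appears only in seat 4's list, so seat 4 = 3.
The 7 still-open variables together cover exactly {1, 2, 4, 5, 6, 7, 8} — 7 values for 7 variables — and 8 appears only in seat 8's list, so seat 8 = 8.
seat 3, seat 5, seat 6 share exactly the 3 values {1, 2, 6}; by pigeonhole those values go to them, so strike 1, 2, 6 from seat 1, seat 2, seat 7.
No further eliminations apply; seat 7 can still be any of 4, 7.

4, 7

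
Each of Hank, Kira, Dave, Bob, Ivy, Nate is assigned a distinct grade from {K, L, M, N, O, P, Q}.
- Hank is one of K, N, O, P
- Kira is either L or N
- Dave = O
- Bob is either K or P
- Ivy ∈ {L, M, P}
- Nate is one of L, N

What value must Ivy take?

M

Dave has just one choice, so Dave = O. Strike O from Hank.
The 5 still-open variables draw from only 5 values {K, L, M, N, P}, so each is used; only Ivy can be M, hence Ivy = M.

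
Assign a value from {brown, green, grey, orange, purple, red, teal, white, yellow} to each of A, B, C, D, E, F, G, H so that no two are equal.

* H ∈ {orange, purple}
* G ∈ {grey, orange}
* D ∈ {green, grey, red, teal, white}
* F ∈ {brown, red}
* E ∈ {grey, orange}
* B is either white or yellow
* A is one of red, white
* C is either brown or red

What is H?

purple

The 2 variables C and F are confined to {brown, red}, which locks those values in; drop them from A, D.
A has just one choice, so A = white. Eliminate white elsewhere: B, D.
B's domain is down to {yellow}, so B = yellow.
E and G between them cover only {grey, orange} — a naked pair. Remove those values from D, H.
So H = purple.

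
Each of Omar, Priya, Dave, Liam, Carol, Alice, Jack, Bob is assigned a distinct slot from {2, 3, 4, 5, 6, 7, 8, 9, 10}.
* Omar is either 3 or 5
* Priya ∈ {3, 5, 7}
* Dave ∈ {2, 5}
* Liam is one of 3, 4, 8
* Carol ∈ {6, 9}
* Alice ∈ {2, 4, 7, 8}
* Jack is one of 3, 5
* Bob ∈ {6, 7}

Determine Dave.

2

Among the 8 variables, 9 fits only Carol (and all 8 values in {2, 3, 4, 5, 6, 7, 8, 9} must be used), so Carol = 9.
The 7 still-open variables draw from only 7 values {2, 3, 4, 5, 6, 7, 8}, so each is used; only Bob can be 6, hence Bob = 6.
Omar and Jack share exactly the 2 values {3, 5}; by pigeonhole those values go to them, so strike 3, 5 from Priya, Dave, Liam.
So Dave = 2.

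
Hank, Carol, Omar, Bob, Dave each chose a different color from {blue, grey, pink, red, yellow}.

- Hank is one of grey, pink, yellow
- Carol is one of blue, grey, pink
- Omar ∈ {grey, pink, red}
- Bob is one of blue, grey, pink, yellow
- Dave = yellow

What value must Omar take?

Dave has just one choice, so Dave = yellow. Remove yellow from Hank, Bob.
The 4 still-open variables together cover exactly {blue, grey, pink, red} — 4 values for 4 variables — and red appears only in Omar's list, so Omar = red.

red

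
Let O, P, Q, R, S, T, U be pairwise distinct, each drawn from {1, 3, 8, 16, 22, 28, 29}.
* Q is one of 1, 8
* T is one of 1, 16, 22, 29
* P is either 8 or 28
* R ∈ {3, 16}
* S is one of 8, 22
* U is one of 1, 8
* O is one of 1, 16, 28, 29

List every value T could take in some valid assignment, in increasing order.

Among the 7 variables, 3 fits only R (and all 7 values in {1, 3, 8, 16, 22, 28, 29} must be used), so R = 3.
Q and U between them cover only {1, 8} — a naked pair. Remove those values from O, P, S, T.
P has just one choice, so P = 28. Eliminate 28 elsewhere: O.
S must be 22 (only option left). Remove 22 from T.
No further eliminations apply; T can still be any of 16, 29.

16, 29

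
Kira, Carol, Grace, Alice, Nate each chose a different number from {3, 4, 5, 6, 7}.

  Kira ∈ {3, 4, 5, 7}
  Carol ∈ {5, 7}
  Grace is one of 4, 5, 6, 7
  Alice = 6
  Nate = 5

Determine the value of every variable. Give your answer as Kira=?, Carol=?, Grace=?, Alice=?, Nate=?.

Kira=3, Carol=7, Grace=4, Alice=6, Nate=5

Alice must be 6 (only option left). Remove 6 from Grace.
Nate must be 5 (only option left). Remove 5 from Kira, Carol, Grace.
Carol must be 7 (only option left). So Kira, Grace can't be 7.
Grace must be 4 (only option left). So Kira can't be 4.
Kira's domain is down to {3}, so Kira = 3.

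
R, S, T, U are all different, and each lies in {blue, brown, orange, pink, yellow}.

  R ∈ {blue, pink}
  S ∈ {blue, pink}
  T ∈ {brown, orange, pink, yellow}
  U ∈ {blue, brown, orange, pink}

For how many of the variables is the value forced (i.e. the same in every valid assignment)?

0

R and S between them cover only {blue, pink} — a naked pair. Remove those values from T, U.
Determined: none. The other variables each still have more than one consistent value. That makes 0.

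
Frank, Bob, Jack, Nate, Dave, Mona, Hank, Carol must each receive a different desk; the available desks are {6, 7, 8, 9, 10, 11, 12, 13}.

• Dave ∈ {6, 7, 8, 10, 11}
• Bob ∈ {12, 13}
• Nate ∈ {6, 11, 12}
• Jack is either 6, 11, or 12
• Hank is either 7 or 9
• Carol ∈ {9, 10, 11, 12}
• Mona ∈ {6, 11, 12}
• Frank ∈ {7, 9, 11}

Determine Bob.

13

The 8 variables together cover exactly {6, 7, 8, 9, 10, 11, 12, 13} — 8 values for 8 variables — and 8 appears only in Dave's list, so Dave = 8.
Among the 7 still-open variables, 10 fits only Carol (and all 7 values in {6, 7, 9, 10, 11, 12, 13} must be used), so Carol = 10.
The 6 still-open variables draw from only 6 values {6, 7, 9, 11, 12, 13}, so each is used; only Bob can be 13, hence Bob = 13.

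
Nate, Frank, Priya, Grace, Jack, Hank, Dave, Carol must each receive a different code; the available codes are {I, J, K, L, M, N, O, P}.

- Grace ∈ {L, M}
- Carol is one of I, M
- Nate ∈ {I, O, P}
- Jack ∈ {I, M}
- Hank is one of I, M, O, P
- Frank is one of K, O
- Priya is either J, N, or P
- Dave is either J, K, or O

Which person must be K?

The 8 variables draw from only 8 values {I, J, K, L, M, N, O, P}, so each is used; only Grace can be L, hence Grace = L.
The 7 still-open variables draw from only 7 values {I, J, K, M, N, O, P}, so each is used; only Priya can be N, hence Priya = N.
Among the 6 still-open variables, J fits only Dave (and all 6 values in {I, J, K, M, O, P} must be used), so Dave = J.
The 5 still-open variables together cover exactly {I, K, M, O, P} — 5 values for 5 variables — and K appears only in Frank's list, so Frank = K.

Frank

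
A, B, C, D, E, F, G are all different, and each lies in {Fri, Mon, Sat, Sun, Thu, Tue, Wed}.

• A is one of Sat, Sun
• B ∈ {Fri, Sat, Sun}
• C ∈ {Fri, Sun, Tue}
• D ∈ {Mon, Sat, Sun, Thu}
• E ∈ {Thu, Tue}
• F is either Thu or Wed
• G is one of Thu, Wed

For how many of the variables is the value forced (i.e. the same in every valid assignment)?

The 7 variables draw from only 7 values {Fri, Mon, Sat, Sun, Thu, Tue, Wed}, so each is used; only D can be Mon, hence D = Mon.
The 2 variables F and G are confined to {Thu, Wed}, which locks those values in; drop them from E.
E has just one choice, so E = Tue. So C can't be Tue.
Determined: D=Mon, E=Tue. The other variables each still have more than one consistent value. That makes 2.

2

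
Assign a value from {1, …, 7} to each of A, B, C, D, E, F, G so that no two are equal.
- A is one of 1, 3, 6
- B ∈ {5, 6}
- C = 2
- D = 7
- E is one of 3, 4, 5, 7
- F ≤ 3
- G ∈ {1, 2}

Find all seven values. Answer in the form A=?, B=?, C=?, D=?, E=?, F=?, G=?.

C's domain is down to {2}, so C = 2. Remove 2 from F, G.
D has just one choice, so D = 7. Eliminate 7 elsewhere: E.
That leaves G = 1. Strike 1 from A, F.
F's domain is down to {3}, so F = 3. So A, E can't be 3.
A has just one choice, so A = 6. Remove 6 from B.
B must be 5 (only option left). Strike 5 from E.
E has just one choice, so E = 4.

A=6, B=5, C=2, D=7, E=4, F=3, G=1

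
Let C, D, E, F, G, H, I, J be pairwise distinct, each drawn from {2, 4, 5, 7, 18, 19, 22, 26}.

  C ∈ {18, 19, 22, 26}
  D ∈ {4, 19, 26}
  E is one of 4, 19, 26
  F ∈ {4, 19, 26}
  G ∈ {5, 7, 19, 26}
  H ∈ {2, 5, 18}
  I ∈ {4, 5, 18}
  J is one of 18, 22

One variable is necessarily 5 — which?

I

The 8 variables draw from only 8 values {2, 4, 5, 7, 18, 19, 22, 26}, so each is used; only H can be 2, hence H = 2.
Among the 7 still-open variables, 7 fits only G (and all 7 values in {4, 5, 7, 18, 19, 22, 26} must be used), so G = 7.
The 6 still-open variables together cover exactly {4, 5, 18, 19, 22, 26} — 6 values for 6 variables — and 5 appears only in I's list, so I = 5.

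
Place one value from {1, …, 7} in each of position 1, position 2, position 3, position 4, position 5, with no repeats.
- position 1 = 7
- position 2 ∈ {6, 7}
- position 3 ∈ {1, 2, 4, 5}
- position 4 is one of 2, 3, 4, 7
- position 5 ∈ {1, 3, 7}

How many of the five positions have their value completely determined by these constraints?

2

position 1 must be 7 (only option left). Strike 7 from position 2, position 4, position 5.
position 2's domain is down to {6}, so position 2 = 6.
Determined: position 1=7, position 2=6. The other positions each still have more than one consistent value. That makes 2.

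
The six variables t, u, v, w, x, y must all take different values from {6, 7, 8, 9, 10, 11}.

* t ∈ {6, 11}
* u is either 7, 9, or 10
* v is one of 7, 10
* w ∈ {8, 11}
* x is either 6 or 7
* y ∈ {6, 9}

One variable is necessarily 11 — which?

The 6 variables draw from only 6 values {6, 7, 8, 9, 10, 11}, so each is used; only w can be 8, hence w = 8.
The 5 still-open variables together cover exactly {6, 7, 9, 10, 11} — 5 values for 5 variables — and 11 appears only in t's list, so t = 11.

t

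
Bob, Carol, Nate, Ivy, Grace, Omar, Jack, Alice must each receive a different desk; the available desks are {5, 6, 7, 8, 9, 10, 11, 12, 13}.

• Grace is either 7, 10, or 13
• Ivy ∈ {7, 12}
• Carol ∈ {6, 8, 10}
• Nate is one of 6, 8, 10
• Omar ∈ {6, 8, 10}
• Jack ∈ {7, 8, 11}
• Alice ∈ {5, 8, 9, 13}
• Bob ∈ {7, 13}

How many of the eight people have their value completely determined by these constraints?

Carol, Nate, Omar between them cover only {6, 8, 10} — a naked triple. Remove those values from Grace, Jack, Alice.
The 2 variables Bob and Grace are confined to {7, 13}, which locks those values in; drop them from Ivy, Jack, Alice.
Ivy's domain is down to {12}, so Ivy = 12.
Jack must be 11 (only option left).
Determined: Ivy=12, Jack=11. The other people each still have more than one consistent value. That makes 2.

2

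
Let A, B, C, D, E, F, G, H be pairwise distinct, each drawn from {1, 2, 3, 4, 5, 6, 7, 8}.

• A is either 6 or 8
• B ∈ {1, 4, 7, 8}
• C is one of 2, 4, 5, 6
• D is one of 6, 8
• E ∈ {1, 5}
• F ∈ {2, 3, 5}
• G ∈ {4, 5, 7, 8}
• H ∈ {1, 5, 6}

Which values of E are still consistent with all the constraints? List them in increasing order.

The 8 variables draw from only 8 values {1, 2, 3, 4, 5, 6, 7, 8}, so each is used; only F can be 3, hence F = 3.
The 7 still-open variables together cover exactly {1, 2, 4, 5, 6, 7, 8} — 7 values for 7 variables — and 2 appears only in C's list, so C = 2.
A and D share exactly the 2 values {6, 8}; by pigeonhole those values go to them, so strike 6, 8 from B, G, H.
E and H between them cover only {1, 5} — a naked pair. Remove those values from B, G.
No further eliminations apply; E can still be any of 1, 5.

1, 5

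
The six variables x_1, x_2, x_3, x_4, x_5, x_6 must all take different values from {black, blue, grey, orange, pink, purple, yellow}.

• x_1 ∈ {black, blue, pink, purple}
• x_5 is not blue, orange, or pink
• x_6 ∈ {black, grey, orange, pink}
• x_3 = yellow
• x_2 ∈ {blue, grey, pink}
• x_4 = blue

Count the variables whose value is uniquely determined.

2

x_3's domain is down to {yellow}, so x_3 = yellow. Remove yellow from x_5.
x_4 has just one choice, so x_4 = blue. Remove blue from x_1, x_2.
Determined: x_3=yellow, x_4=blue. The other variables each still have more than one consistent value. That makes 2.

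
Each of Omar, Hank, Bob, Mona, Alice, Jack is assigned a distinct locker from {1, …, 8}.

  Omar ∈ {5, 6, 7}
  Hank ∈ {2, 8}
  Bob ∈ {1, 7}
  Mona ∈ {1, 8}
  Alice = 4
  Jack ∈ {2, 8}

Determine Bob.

7

Alice must be 4 (only option left).
Hank and Jack between them cover only {2, 8} — a naked pair. Remove those values from Mona.
Mona has just one choice, so Mona = 1. Strike 1 from Bob.
So Bob = 7.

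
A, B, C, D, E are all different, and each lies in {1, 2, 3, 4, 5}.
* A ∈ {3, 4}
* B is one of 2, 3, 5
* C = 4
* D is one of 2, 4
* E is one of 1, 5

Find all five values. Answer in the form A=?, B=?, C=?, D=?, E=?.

C has just one choice, so C = 4. Remove 4 from A, D.
D has just one choice, so D = 2. Remove 2 from B.
A has just one choice, so A = 3. Remove 3 from B.
That leaves B = 5. Remove 5 from E.
E has just one choice, so E = 1.

A=3, B=5, C=4, D=2, E=1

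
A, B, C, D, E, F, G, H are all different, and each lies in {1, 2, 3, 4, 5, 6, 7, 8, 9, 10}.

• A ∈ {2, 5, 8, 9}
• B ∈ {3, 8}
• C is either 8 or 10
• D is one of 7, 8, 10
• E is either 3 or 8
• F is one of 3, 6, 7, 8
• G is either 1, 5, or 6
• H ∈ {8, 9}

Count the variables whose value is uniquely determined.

The 2 variables B and E are confined to {3, 8}, which locks those values in; drop them from A, C, D, F, H.
C must be 10 (only option left). Remove 10 from D.
D has just one choice, so D = 7. Remove 7 from F.
F's domain is down to {6}, so F = 6. Remove 6 from G.
H's domain is down to {9}, so H = 9. So A can't be 9.
Determined: C=10, D=7, F=6, H=9. The other variables each still have more than one consistent value. That makes 4.

4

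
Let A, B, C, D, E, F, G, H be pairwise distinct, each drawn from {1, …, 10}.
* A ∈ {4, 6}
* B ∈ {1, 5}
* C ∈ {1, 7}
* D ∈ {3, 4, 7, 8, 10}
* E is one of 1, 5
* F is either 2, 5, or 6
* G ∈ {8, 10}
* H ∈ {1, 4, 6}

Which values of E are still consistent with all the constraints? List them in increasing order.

1, 5

The 2 variables B and E are confined to {1, 5}, which locks those values in; drop them from C, F, H.
C must be 7 (only option left). Remove 7 from D.
A and H share exactly the 2 values {4, 6}; by pigeonhole those values go to them, so strike 4, 6 from D, F.
F has just one choice, so F = 2.
No further eliminations apply; E can still be any of 1, 5.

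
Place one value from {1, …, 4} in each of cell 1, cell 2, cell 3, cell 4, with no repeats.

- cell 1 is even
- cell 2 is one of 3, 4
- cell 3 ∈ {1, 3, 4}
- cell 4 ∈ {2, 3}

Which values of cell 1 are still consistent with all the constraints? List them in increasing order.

The 4 variables draw from only 4 values {1, 2, 3, 4}, so each is used; only cell 3 can be 1, hence cell 3 = 1.
No further eliminations apply; cell 1 can still be any of 2, 4.

2, 4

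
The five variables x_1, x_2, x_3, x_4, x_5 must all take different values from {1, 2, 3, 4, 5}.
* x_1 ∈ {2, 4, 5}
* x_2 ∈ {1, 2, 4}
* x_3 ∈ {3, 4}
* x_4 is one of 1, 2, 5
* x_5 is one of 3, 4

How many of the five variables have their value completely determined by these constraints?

The 2 variables x_3 and x_5 are confined to {3, 4}, which locks those values in; drop them from x_1, x_2.
Determined: none. The other variables each still have more than one consistent value. That makes 0.

0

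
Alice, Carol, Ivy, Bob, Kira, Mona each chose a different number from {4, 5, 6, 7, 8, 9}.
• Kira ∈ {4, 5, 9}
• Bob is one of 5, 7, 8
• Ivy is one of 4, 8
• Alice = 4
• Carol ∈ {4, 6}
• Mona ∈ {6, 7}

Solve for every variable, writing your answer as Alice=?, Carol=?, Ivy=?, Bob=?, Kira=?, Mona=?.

Alice=4, Carol=6, Ivy=8, Bob=5, Kira=9, Mona=7

Alice must be 4 (only option left). Eliminate 4 elsewhere: Carol, Ivy, Kira.
That leaves Carol = 6. Remove 6 from Mona.
Ivy's domain is down to {8}, so Ivy = 8. Remove 8 from Bob.
Mona has just one choice, so Mona = 7. Remove 7 from Bob.
That leaves Bob = 5. Strike 5 from Kira.
Kira must be 9 (only option left).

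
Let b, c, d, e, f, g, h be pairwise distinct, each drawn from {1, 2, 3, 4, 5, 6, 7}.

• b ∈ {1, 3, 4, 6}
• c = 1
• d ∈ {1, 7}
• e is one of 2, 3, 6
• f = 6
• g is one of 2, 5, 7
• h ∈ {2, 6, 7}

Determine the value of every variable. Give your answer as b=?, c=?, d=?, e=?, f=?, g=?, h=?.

c has just one choice, so c = 1. Strike 1 from b, d.
d's domain is down to {7}, so d = 7. Strike 7 from g, h.
f has just one choice, so f = 6. Remove 6 from b, e, h.
h must be 2 (only option left). Remove 2 from e, g.
e has just one choice, so e = 3. Remove 3 from b.
g has just one choice, so g = 5.
b must be 4 (only option left).

b=4, c=1, d=7, e=3, f=6, g=5, h=2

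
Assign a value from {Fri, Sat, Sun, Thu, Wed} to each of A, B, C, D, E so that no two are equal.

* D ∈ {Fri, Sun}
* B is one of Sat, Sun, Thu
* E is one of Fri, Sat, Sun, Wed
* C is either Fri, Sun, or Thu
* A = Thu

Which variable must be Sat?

B

A must be Thu (only option left). Strike Thu from B, C.
The 4 still-open variables together cover exactly {Fri, Sat, Sun, Wed} — 4 values for 4 variables — and Wed appears only in E's list, so E = Wed.
The 3 still-open variables draw from only 3 values {Fri, Sat, Sun}, so each is used; only B can be Sat, hence B = Sat.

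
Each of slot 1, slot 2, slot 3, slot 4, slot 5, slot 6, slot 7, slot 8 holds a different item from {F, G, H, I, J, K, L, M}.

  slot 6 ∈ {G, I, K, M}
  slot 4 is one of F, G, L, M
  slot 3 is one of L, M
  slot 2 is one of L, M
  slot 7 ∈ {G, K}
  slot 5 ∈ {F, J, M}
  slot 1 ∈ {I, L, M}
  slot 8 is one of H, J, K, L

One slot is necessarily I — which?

The 8 variables draw from only 8 values {F, G, H, I, J, K, L, M}, so each is used; only slot 8 can be H, hence slot 8 = H.
The 7 still-open variables together cover exactly {F, G, I, J, K, L, M} — 7 values for 7 variables — and J appears only in slot 5's list, so slot 5 = J.
The 6 still-open variables together cover exactly {F, G, I, K, L, M} — 6 values for 6 variables — and F appears only in slot 4's list, so slot 4 = F.
The 2 variables slot 2 and slot 3 are confined to {L, M}, which locks those values in; drop them from slot 1, slot 6.
So I goes to slot 1.

slot 1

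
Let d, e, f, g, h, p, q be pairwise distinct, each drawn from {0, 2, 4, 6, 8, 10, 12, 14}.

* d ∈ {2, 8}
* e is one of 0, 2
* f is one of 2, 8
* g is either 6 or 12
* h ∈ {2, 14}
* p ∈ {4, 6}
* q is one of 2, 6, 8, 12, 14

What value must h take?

14

The 7 variables together cover exactly {0, 2, 4, 6, 8, 12, 14} — 7 values for 7 variables — and 0 appears only in e's list, so e = 0.
Among the 6 still-open variables, 4 fits only p (and all 6 values in {2, 4, 6, 8, 12, 14} must be used), so p = 4.
The 2 variables d and f are confined to {2, 8}, which locks those values in; drop them from h, q.
So h = 14.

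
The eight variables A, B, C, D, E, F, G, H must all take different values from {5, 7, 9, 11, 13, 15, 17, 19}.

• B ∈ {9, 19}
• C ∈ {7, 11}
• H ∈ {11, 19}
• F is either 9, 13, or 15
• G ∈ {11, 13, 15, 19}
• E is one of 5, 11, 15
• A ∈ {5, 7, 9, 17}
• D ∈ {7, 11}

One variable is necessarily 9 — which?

The 8 variables draw from only 8 values {5, 7, 9, 11, 13, 15, 17, 19}, so each is used; only A can be 17, hence A = 17.
The 7 still-open variables together cover exactly {5, 7, 9, 11, 13, 15, 19} — 7 values for 7 variables — and 5 appears only in E's list, so E = 5.
C and D between them cover only {7, 11} — a naked pair. Remove those values from G, H.
H has just one choice, so H = 19. Strike 19 from B, G.

B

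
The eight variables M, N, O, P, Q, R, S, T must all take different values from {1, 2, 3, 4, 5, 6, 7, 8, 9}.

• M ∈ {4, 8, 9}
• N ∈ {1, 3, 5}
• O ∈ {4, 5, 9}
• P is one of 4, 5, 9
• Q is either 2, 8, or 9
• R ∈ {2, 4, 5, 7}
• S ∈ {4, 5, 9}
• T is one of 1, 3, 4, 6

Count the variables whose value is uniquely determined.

3

O, P, S share exactly the 3 values {4, 5, 9}; by pigeonhole those values go to them, so strike 4, 5, 9 from M, N, Q, R, T.
M has just one choice, so M = 8. Strike 8 from Q.
That leaves Q = 2. So R can't be 2.
R has just one choice, so R = 7.
Determined: M=8, Q=2, R=7. The other variables each still have more than one consistent value. That makes 3.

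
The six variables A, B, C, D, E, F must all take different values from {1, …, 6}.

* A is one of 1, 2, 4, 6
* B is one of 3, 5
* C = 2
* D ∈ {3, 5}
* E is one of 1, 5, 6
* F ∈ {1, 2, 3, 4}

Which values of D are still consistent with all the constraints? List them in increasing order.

C must be 2 (only option left). Remove 2 from A, F.
B and D between them cover only {3, 5} — a naked pair. Remove those values from E, F.
No further eliminations apply; D can still be any of 3, 5.

3, 5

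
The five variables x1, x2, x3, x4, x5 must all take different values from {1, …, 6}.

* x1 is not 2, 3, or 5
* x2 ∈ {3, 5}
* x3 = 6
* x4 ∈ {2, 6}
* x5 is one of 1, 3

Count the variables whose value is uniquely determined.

2

x3's domain is down to {6}, so x3 = 6. Remove 6 from x1, x4.
That leaves x4 = 2.
Determined: x3=6, x4=2. The other variables each still have more than one consistent value. That makes 2.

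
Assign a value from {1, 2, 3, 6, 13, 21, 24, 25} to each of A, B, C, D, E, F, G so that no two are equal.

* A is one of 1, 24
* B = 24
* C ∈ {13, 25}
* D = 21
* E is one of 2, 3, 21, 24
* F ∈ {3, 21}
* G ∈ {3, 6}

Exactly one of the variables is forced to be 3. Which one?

F

B must be 24 (only option left). Remove 24 from A, E.
D's domain is down to {21}, so D = 21. So E, F can't be 21.
So 3 goes to F.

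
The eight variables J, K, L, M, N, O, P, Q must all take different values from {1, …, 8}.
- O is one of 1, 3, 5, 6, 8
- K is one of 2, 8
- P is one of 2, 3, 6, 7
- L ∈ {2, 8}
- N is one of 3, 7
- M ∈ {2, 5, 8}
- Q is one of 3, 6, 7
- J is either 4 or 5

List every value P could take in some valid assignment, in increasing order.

Among the 8 variables, 1 fits only O (and all 8 values in {1, 2, 3, 4, 5, 6, 7, 8} must be used), so O = 1.
The 7 still-open variables draw from only 7 values {2, 3, 4, 5, 6, 7, 8}, so each is used; only J can be 4, hence J = 4.
The 6 still-open variables draw from only 6 values {2, 3, 5, 6, 7, 8}, so each is used; only M can be 5, hence M = 5.
The 2 variables K and L are confined to {2, 8}, which locks those values in; drop them from P.
No further eliminations apply; P can still be any of 3, 6, 7.

3, 6, 7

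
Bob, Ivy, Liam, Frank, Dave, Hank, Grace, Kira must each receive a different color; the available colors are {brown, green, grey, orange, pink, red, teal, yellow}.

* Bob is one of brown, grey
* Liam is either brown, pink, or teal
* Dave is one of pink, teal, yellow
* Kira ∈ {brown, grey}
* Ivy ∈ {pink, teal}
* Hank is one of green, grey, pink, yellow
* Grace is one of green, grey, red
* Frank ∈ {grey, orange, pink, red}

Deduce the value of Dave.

yellow

The 8 variables draw from only 8 values {brown, green, grey, orange, pink, red, teal, yellow}, so each is used; only Frank can be orange, hence Frank = orange.
The 7 still-open variables together cover exactly {brown, green, grey, pink, red, teal, yellow} — 7 values for 7 variables — and red appears only in Grace's list, so Grace = red.
Among the 6 still-open variables, green fits only Hank (and all 6 values in {brown, green, grey, pink, teal, yellow} must be used), so Hank = green.
Among the 5 still-open variables, yellow fits only Dave (and all 5 values in {brown, grey, pink, teal, yellow} must be used), so Dave = yellow.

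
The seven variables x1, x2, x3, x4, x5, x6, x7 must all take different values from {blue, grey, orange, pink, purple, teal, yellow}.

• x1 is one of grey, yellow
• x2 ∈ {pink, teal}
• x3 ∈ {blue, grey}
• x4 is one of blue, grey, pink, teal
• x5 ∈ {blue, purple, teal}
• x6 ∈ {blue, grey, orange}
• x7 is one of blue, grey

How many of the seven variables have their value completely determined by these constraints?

3

Among the 7 variables, orange fits only x6 (and all 7 values in {blue, grey, orange, pink, purple, teal, yellow} must be used), so x6 = orange.
The 6 still-open variables together cover exactly {blue, grey, pink, purple, teal, yellow} — 6 values for 6 variables — and purple appears only in x5's list, so x5 = purple.
The 5 still-open variables draw from only 5 values {blue, grey, pink, teal, yellow}, so each is used; only x1 can be yellow, hence x1 = yellow.
x3 and x7 between them cover only {blue, grey} — a naked pair. Remove those values from x4.
Determined: x1=yellow, x5=purple, x6=orange. The other variables each still have more than one consistent value. That makes 3.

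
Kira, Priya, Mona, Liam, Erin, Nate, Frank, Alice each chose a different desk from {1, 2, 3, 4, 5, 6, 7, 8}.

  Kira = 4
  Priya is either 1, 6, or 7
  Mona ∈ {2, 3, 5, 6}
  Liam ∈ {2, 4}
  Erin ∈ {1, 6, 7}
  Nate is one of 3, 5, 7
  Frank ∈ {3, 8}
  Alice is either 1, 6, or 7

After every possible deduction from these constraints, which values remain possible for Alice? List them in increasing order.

1, 6, 7

Kira must be 4 (only option left). Strike 4 from Liam.
Liam has just one choice, so Liam = 2. So Mona can't be 2.
The 6 still-open variables draw from only 6 values {1, 3, 5, 6, 7, 8}, so each is used; only Frank can be 8, hence Frank = 8.
The 3 variables Priya, Erin, Alice are confined to {1, 6, 7}, which locks those values in; drop them from Mona, Nate.
No further eliminations apply; Alice can still be any of 1, 6, 7.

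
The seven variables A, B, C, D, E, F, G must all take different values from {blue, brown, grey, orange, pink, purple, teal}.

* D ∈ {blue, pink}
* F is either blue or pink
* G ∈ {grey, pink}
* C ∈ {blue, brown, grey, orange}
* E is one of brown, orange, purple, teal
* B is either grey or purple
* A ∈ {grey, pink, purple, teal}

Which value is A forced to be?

teal

The 2 variables D and F are confined to {blue, pink}, which locks those values in; drop them from A, C, G.
G has just one choice, so G = grey. So A, B, C can't be grey.
B has just one choice, so B = purple. So A, E can't be purple.
So A = teal.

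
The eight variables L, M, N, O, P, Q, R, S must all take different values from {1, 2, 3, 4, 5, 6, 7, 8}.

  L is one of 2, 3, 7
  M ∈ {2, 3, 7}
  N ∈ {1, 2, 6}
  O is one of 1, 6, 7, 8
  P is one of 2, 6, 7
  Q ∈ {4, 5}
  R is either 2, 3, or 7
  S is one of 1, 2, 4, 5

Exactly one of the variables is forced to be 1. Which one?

N

The 8 variables together cover exactly {1, 2, 3, 4, 5, 6, 7, 8} — 8 values for 8 variables — and 8 appears only in O's list, so O = 8.
L, M, R share exactly the 3 values {2, 3, 7}; by pigeonhole those values go to them, so strike 2, 3, 7 from N, P, S.
P must be 6 (only option left). So N can't be 6.
So 1 goes to N.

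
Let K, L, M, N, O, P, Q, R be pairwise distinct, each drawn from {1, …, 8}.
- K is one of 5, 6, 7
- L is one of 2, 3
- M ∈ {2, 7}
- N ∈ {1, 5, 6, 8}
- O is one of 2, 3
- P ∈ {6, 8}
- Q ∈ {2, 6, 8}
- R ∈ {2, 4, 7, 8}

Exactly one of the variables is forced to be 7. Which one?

The 8 variables draw from only 8 values {1, 2, 3, 4, 5, 6, 7, 8}, so each is used; only N can be 1, hence N = 1.
The 7 still-open variables together cover exactly {2, 3, 4, 5, 6, 7, 8} — 7 values for 7 variables — and 4 appears only in R's list, so R = 4.
The 6 still-open variables together cover exactly {2, 3, 5, 6, 7, 8} — 6 values for 6 variables — and 5 appears only in K's list, so K = 5.
The 5 still-open variables together cover exactly {2, 3, 6, 7, 8} — 5 values for 5 variables — and 7 appears only in M's list, so M = 7.

M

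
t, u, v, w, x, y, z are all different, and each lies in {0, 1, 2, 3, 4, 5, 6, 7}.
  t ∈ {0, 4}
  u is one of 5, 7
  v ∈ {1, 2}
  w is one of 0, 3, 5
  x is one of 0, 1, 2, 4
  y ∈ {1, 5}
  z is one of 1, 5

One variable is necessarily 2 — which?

Among the 7 variables, 3 fits only w (and all 7 values in {0, 1, 2, 3, 4, 5, 7} must be used), so w = 3.
Among the 6 still-open variables, 7 fits only u (and all 6 values in {0, 1, 2, 4, 5, 7} must be used), so u = 7.
y and z share exactly the 2 values {1, 5}; by pigeonhole those values go to them, so strike 1, 5 from v, x.

v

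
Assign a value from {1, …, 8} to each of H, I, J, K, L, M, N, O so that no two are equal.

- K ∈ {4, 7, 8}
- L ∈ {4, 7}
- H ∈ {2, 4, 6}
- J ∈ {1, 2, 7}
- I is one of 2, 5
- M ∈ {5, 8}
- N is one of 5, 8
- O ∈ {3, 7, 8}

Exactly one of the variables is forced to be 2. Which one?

The 8 variables together cover exactly {1, 2, 3, 4, 5, 6, 7, 8} — 8 values for 8 variables — and 1 appears only in J's list, so J = 1.
The 7 still-open variables draw from only 7 values {2, 3, 4, 5, 6, 7, 8}, so each is used; only O can be 3, hence O = 3.
The 6 still-open variables draw from only 6 values {2, 4, 5, 6, 7, 8}, so each is used; only H can be 6, hence H = 6.
Among the 5 still-open variables, 2 fits only I (and all 5 values in {2, 4, 5, 7, 8} must be used), so I = 2.

I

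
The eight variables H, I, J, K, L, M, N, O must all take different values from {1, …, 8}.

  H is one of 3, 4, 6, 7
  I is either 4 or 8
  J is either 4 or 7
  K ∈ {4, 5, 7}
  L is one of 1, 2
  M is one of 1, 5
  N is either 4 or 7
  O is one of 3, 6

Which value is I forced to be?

The 8 variables draw from only 8 values {1, 2, 3, 4, 5, 6, 7, 8}, so each is used; only L can be 2, hence L = 2.
Among the 7 still-open variables, 1 fits only M (and all 7 values in {1, 3, 4, 5, 6, 7, 8} must be used), so M = 1.
The 6 still-open variables draw from only 6 values {3, 4, 5, 6, 7, 8}, so each is used; only K can be 5, hence K = 5.
Among the 5 still-open variables, 8 fits only I (and all 5 values in {3, 4, 6, 7, 8} must be used), so I = 8.

8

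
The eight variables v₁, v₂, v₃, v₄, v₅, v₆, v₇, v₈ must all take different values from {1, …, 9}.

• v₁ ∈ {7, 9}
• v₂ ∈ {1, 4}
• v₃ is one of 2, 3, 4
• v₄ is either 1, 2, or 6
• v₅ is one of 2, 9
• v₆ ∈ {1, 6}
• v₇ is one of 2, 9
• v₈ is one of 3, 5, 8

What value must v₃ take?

The 2 variables v₅ and v₇ are confined to {2, 9}, which locks those values in; drop them from v₁, v₃, v₄.
v₁ has just one choice, so v₁ = 7.
v₄ and v₆ share exactly the 2 values {1, 6}; by pigeonhole those values go to them, so strike 1, 6 from v₂.
v₂ has just one choice, so v₂ = 4. So v₃ can't be 4.
So v₃ = 3.

3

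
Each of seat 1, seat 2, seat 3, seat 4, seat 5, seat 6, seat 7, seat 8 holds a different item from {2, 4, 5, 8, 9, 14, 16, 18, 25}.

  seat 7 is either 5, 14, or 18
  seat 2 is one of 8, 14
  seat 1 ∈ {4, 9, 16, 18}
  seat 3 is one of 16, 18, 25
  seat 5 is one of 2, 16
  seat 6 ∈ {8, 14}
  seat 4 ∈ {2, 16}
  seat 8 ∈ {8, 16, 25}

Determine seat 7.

5

seat 2 and seat 6 between them cover only {8, 14} — a naked pair. Remove those values from seat 7, seat 8.
seat 4 and seat 5 between them cover only {2, 16} — a naked pair. Remove those values from seat 1, seat 3, seat 8.
seat 8 has just one choice, so seat 8 = 25. So seat 3 can't be 25.
seat 3 has just one choice, so seat 3 = 18. Remove 18 from seat 1, seat 7.
So seat 7 = 5.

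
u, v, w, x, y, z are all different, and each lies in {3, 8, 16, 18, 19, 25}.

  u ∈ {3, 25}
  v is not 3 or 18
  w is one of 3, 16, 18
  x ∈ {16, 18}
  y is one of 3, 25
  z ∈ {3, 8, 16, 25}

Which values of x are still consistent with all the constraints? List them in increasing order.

Among the 6 variables, 19 fits only v (and all 6 values in {3, 8, 16, 18, 19, 25} must be used), so v = 19.
Among the 5 still-open variables, 8 fits only z (and all 5 values in {3, 8, 16, 18, 25} must be used), so z = 8.
The 2 variables u and y are confined to {3, 25}, which locks those values in; drop them from w.
No further eliminations apply; x can still be any of 16, 18.

16, 18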